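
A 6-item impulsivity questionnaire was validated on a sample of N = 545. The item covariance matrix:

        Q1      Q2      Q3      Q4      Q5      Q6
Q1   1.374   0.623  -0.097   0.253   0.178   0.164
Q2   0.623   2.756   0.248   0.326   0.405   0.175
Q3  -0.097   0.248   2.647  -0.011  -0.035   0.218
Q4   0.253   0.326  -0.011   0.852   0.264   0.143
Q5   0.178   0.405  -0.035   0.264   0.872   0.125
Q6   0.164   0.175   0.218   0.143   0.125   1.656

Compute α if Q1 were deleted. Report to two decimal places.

Remaining items: Q2, Q3, Q4, Q5, Q6 (k = 5).
ΣVar(i) = 2.756 + 2.647 + 0.852 + 0.872 + 1.656 = 8.783
total variance = 8.783 + 2 × 1.858 = 12.499
α (item deleted) = (5/4)·(1 − 8.783/12.499) = 0.37

α = 0.37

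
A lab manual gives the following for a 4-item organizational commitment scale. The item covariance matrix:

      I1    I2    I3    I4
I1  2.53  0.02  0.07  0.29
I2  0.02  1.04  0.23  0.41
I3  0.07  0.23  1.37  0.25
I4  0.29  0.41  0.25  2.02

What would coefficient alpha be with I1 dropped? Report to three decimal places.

coefficient alpha = 0.430

Remaining items: I2, I3, I4 (k = 3).
sum of item variances = 1.04 + 1.37 + 2.02 = 4.43
Var(T) = 4.43 + 2 × 0.89 = 6.21
α (item deleted) = (3/2)·(1 − 4.43/6.21) = 0.430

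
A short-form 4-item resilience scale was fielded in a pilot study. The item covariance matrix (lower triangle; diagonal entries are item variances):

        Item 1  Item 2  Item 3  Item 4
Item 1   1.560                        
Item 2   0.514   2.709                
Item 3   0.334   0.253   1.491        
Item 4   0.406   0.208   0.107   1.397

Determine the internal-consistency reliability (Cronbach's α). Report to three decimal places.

Cronbach's α = 0.450

Σσᵢ² = 1.560 + 2.709 + 1.491 + 1.397 = 7.157
Σ_{i<j} σ_ij = 1.822
Var(T) = 7.157 + 2 × 1.822 = 10.801
α = (k/(k−1))·(1 − Σσᵢ²/Var(T)) = (4/3)·(1 − 7.157/10.801) = 0.450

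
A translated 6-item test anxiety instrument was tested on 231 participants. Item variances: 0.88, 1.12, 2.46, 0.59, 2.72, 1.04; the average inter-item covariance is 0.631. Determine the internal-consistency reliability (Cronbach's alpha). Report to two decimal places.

Σσᵢ² = 0.88 + 1.12 + 2.46 + 0.59 + 2.72 + 1.04 = 8.81
Sum of the 15 distinct covariances = 15 × 0.631 = 9.465
Var(T) = Σσᵢ² + 2·Σcov = 8.81 + 2 × 9.465 = 27.740
α = (6/5)·(1 − 8.81/27.740) = 0.82

α = 0.82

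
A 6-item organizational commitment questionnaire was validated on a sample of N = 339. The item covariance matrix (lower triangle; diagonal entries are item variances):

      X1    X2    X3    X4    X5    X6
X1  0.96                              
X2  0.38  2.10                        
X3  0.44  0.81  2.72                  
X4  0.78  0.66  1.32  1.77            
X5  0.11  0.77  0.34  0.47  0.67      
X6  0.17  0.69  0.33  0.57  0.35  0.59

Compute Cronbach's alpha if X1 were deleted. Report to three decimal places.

Remaining items: X2, X3, X4, X5, X6 (k = 5).
sum of item variances = 2.10 + 2.72 + 1.77 + 0.67 + 0.59 = 7.85
σ²_total = 7.85 + 2 × 6.31 = 20.47
α (item deleted) = (5/4)·(1 − 7.85/20.47) = 0.771

α = 0.771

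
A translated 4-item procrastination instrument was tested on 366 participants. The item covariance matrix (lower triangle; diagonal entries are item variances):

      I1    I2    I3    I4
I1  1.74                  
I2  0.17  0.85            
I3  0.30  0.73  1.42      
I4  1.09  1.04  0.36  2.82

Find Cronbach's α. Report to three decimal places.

Cronbach's α = 0.692

Σσᵢ² = 1.74 + 0.85 + 1.42 + 2.82 = 6.83
Sum of off-diagonal covariances = 3.69
Var(T) = 6.83 + 2 × 3.69 = 14.21
α = (k/(k−1))·(1 − Σσᵢ²/Var(T)) = (4/3)·(1 − 6.83/14.21) = 0.692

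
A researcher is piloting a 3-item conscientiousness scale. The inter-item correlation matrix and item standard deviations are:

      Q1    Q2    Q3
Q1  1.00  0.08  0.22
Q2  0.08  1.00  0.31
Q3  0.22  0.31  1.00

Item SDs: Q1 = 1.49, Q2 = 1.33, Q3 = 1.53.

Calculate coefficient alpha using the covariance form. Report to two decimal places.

Σσ²ᵢ = 1.49² + 1.33² + 1.53² = 6.3299
Covariances σ_ij = r_ij · s_i · s_j:
  σ(Q1,Q2) = 0.08 × 1.49 × 1.33 = 0.1585
  σ(Q1,Q3) = 0.22 × 1.49 × 1.53 = 0.5015
  σ(Q2,Q3) = 0.31 × 1.33 × 1.53 = 0.6308
σ²_T = Σσ²ᵢ + 2·Σσ_ij = 6.3299 + 2 × 1.2908 = 8.9115
α = (3/2)·(1 − 6.3299/8.9115) = 0.43

coefficient alpha = 0.43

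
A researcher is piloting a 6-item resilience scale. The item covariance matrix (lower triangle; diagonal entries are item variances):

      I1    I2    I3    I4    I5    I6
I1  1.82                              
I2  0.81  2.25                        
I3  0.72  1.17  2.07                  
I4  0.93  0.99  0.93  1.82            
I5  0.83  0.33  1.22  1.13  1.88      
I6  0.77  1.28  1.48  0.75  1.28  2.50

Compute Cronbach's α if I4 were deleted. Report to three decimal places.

Remaining items: I1, I2, I3, I5, I6 (k = 5).
Σσ²ᵢ = 1.82 + 2.25 + 2.07 + 1.88 + 2.50 = 10.52
σ²_total = 10.52 + 2 × 9.89 = 30.30
α (item deleted) = (5/4)·(1 − 10.52/30.30) = 0.816

α = 0.816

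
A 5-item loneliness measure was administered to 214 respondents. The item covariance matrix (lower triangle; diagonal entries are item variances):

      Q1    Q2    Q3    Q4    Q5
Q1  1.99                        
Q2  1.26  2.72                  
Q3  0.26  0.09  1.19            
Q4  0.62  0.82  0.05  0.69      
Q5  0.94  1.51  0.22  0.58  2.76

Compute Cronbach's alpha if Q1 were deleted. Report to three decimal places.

α = 0.627

Remaining items: Q2, Q3, Q4, Q5 (k = 4).
Σσᵢ² = 2.72 + 1.19 + 0.69 + 2.76 = 7.36
σ²_T = 7.36 + 2 × 3.27 = 13.90
α (item deleted) = (4/3)·(1 − 7.36/13.90) = 0.627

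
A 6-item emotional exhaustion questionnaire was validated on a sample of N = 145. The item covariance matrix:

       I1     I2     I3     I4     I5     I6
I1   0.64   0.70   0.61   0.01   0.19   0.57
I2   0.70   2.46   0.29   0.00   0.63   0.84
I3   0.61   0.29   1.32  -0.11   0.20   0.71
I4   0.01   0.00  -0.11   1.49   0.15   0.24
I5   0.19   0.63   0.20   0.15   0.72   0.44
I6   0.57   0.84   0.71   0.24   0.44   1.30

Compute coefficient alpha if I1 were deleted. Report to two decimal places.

α = 0.60

Remaining items: I2, I3, I4, I5, I6 (k = 5).
sum of item variances = 2.46 + 1.32 + 1.49 + 0.72 + 1.30 = 7.29
total variance = 7.29 + 2 × 3.39 = 14.07
α (item deleted) = (5/4)·(1 − 7.29/14.07) = 0.60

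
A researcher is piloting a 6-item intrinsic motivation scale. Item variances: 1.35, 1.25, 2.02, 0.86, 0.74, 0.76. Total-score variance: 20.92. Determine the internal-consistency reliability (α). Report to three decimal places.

α = 0.800

Σσ²ᵢ = 1.35 + 1.25 + 2.02 + 0.86 + 0.74 + 0.76 = 6.98
α = (k/(k−1))·(1 − Σσ²ᵢ/Var(T)) = (6/5)·(1 − 6.98/20.92) = 0.800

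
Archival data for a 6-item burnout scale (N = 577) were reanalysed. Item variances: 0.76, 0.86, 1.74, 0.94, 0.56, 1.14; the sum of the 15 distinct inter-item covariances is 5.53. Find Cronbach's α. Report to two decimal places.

Σσ²ᵢ = 0.76 + 0.86 + 1.74 + 0.94 + 0.56 + 1.14 = 6.00
Sum of distinct covariances = 5.53
total variance = Σσ²ᵢ + 2·Σcov = 6.00 + 2 × 5.53 = 17.06
α = (6/5)·(1 − 6.00/17.06) = 0.78

α = 0.78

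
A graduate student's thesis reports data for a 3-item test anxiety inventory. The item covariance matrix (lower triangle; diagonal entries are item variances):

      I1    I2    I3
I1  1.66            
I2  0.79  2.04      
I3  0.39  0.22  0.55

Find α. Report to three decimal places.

Σσ²ᵢ = 1.66 + 2.04 + 0.55 = 4.25
Sum of the distinct covariances = 1.40
Var(T) = 4.25 + 2 × 1.40 = 7.05
α = (k/(k−1))·(1 − Σσ²ᵢ/Var(T)) = (3/2)·(1 − 4.25/7.05) = 0.596

α = 0.596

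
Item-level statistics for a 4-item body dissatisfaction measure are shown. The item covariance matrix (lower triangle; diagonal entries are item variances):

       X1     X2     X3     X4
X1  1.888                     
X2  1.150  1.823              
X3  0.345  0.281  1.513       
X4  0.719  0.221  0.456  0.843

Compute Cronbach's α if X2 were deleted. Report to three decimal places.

α = 0.626

Remaining items: X1, X3, X4 (k = 3).
Σσ²ᵢ = 1.888 + 1.513 + 0.843 = 4.244
σ²_total = 4.244 + 2 × 1.520 = 7.284
α (item deleted) = (3/2)·(1 − 4.244/7.284) = 0.626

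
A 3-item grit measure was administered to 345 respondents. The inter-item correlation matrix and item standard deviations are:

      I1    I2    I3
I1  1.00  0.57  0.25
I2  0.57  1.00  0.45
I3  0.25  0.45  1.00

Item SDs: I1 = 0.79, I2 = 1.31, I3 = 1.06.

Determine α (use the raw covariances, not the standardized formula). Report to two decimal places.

Σσ²ᵢ = 0.79² + 1.31² + 1.06² = 3.4638
Covariances σ_ij = r_ij · s_i · s_j:
  σ(I1,I2) = 0.57 × 0.79 × 1.31 = 0.5899
  σ(I1,I3) = 0.25 × 0.79 × 1.06 = 0.2094
  σ(I2,I3) = 0.45 × 1.31 × 1.06 = 0.6249
σ²_T = Σσ²ᵢ + 2·Σσ_ij = 3.4638 + 2 × 1.4242 = 6.3122
α = (3/2)·(1 − 3.4638/6.3122) = 0.68

α = 0.68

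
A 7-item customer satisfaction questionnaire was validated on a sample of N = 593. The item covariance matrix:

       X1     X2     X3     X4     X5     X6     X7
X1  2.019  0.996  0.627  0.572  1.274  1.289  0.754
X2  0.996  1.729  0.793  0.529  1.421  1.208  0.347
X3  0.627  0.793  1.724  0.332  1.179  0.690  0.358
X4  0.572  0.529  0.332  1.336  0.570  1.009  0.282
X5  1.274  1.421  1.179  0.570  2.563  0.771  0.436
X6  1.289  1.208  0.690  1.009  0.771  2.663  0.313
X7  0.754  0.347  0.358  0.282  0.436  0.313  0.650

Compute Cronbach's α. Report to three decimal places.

Σσᵢ² = 2.019 + 1.729 + 1.724 + 1.336 + 2.563 + 2.663 + 0.650 = 12.684
Σ_{i<j} σ_ij = 15.750
σ²_T = 12.684 + 2 × 15.750 = 44.184
α = (k/(k−1))·(1 − Σσᵢ²/σ²_T) = (7/6)·(1 − 12.684/44.184) = 0.832

Cronbach's α = 0.832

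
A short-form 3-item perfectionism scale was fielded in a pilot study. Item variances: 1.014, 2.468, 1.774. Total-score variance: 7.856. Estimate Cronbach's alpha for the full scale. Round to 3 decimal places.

ΣVar(i) = 1.014 + 2.468 + 1.774 = 5.256
α = (k/(k−1))·(1 − ΣVar(i)/σ²_total) = (3/2)·(1 − 5.256/7.856) = 0.496

α = 0.496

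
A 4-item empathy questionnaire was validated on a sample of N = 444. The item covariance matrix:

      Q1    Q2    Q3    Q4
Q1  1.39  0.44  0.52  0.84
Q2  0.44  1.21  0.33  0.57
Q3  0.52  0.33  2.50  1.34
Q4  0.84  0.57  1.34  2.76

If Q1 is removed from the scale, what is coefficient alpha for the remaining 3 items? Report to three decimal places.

Remaining items: Q2, Q3, Q4 (k = 3).
Σσᵢ² = 1.21 + 2.50 + 2.76 = 6.47
Var(T) = 6.47 + 2 × 2.24 = 10.95
α (item deleted) = (3/2)·(1 − 6.47/10.95) = 0.614

coefficient alpha = 0.614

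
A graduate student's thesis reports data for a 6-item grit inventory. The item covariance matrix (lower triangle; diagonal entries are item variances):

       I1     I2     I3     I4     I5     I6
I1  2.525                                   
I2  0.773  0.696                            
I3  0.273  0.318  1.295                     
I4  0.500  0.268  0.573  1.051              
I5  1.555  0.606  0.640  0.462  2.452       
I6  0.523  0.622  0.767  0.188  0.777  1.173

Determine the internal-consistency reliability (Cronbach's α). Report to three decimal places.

ΣVar(i) = 2.525 + 0.696 + 1.295 + 1.051 + 2.452 + 1.173 = 9.192
Σ_{i<j} σ_ij = 8.845
total variance = 9.192 + 2 × 8.845 = 26.882
α = (k/(k−1))·(1 − ΣVar(i)/total variance) = (6/5)·(1 − 9.192/26.882) = 0.790

Cronbach's α = 0.790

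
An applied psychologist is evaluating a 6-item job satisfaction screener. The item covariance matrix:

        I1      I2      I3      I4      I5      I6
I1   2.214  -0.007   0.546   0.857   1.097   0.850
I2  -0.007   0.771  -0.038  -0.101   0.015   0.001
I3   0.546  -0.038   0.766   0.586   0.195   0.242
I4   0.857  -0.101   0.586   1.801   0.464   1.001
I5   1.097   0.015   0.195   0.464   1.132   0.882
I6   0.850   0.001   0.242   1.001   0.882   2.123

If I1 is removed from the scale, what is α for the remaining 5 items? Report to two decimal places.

α = 0.62

Remaining items: I2, I3, I4, I5, I6 (k = 5).
Σσ²ᵢ = 0.771 + 0.766 + 1.801 + 1.132 + 2.123 = 6.593
Var(T) = 6.593 + 2 × 3.247 = 13.087
α (item deleted) = (5/4)·(1 − 6.593/13.087) = 0.62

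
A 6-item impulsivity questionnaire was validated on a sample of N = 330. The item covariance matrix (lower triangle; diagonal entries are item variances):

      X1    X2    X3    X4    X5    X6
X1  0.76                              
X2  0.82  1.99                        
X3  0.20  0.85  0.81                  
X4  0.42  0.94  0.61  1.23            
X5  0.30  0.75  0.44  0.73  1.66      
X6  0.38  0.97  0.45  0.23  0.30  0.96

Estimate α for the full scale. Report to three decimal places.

Σσᵢ² = 0.76 + 1.99 + 0.81 + 1.23 + 1.66 + 0.96 = 7.41
Sum of off-diagonal covariances = 8.39
σ²_T = 7.41 + 2 × 8.39 = 24.19
α = (k/(k−1))·(1 − Σσᵢ²/σ²_T) = (6/5)·(1 − 7.41/24.19) = 0.832

α = 0.832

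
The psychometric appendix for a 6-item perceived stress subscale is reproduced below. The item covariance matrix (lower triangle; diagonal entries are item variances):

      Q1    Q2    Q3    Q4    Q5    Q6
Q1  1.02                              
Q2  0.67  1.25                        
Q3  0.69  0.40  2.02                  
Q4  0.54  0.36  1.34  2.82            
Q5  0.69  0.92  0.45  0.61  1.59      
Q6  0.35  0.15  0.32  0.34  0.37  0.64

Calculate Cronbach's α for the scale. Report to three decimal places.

Cronbach's α = 0.765

sum of item variances = 1.02 + 1.25 + 2.02 + 2.82 + 1.59 + 0.64 = 9.34
Σ_{i<j} σ_ij = 8.20
Var(T) = 9.34 + 2 × 8.20 = 25.74
α = (k/(k−1))·(1 − sum of item variances/Var(T)) = (6/5)·(1 − 9.34/25.74) = 0.765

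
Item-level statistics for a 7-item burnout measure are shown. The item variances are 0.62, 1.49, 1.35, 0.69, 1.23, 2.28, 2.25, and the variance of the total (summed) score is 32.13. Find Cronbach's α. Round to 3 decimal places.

ΣVar(i) = 0.62 + 1.49 + 1.35 + 0.69 + 1.23 + 2.28 + 2.25 = 9.91
α = (k/(k−1))·(1 − ΣVar(i)/σ²_total) = (7/6)·(1 − 9.91/32.13) = 0.807

Cronbach's α = 0.807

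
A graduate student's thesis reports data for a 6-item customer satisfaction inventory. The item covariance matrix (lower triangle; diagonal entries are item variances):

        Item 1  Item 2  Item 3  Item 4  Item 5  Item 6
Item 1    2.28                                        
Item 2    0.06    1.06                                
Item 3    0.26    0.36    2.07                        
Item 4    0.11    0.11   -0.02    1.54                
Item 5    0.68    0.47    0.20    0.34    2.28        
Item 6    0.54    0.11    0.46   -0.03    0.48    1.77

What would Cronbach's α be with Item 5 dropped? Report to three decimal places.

Remaining items: Item 1, Item 2, Item 3, Item 4, Item 6 (k = 5).
ΣVar(i) = 2.28 + 1.06 + 2.07 + 1.54 + 1.77 = 8.72
σ²_T = 8.72 + 2 × 1.96 = 12.64
α (item deleted) = (5/4)·(1 − 8.72/12.64) = 0.388

Cronbach's α = 0.388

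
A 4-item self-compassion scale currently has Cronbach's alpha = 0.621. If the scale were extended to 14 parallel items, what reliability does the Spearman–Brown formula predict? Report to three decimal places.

Length factor m = 14/4 = 3.5000
α' = m·α / (1 + (m−1)·α)
   = 14/4 × 0.621 / (1 + (14/4 − 1) × 0.621)
   = 2.1735 / 2.5525 = 0.852

predicted reliability = 0.852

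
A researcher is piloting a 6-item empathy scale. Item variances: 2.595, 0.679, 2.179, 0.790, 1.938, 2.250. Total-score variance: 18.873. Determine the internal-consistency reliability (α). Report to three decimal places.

Σσ²ᵢ = 2.595 + 0.679 + 2.179 + 0.790 + 1.938 + 2.250 = 10.431
α = (k/(k−1))·(1 − Σσ²ᵢ/σ²_total) = (6/5)·(1 − 10.431/18.873) = 0.537

α = 0.537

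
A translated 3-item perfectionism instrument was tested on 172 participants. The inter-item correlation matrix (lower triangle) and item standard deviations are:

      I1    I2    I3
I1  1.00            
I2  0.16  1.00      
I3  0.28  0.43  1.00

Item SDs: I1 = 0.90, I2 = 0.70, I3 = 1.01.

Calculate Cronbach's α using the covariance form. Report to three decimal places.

Cronbach's α = 0.544

Σσ²ᵢ = 0.90² + 0.70² + 1.01² = 2.3201
Covariances σ_ij = r_ij · s_i · s_j:
  σ(I1,I2) = 0.16 × 0.90 × 0.70 = 0.1008
  σ(I1,I3) = 0.28 × 0.90 × 1.01 = 0.2545
  σ(I2,I3) = 0.43 × 0.70 × 1.01 = 0.3040
σ²_T = Σσ²ᵢ + 2·Σσ_ij = 2.3201 + 2 × 0.6593 = 3.6387
α = (3/2)·(1 − 2.3201/3.6387) = 0.544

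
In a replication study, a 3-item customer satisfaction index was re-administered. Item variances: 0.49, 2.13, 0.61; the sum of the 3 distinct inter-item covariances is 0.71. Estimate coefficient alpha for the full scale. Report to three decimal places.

α = 0.458

Σσ²ᵢ = 0.49 + 2.13 + 0.61 = 3.23
Sum of distinct covariances = 0.71
total variance = Σσ²ᵢ + 2·Σcov = 3.23 + 2 × 0.71 = 4.65
α = (3/2)·(1 − 3.23/4.65) = 0.458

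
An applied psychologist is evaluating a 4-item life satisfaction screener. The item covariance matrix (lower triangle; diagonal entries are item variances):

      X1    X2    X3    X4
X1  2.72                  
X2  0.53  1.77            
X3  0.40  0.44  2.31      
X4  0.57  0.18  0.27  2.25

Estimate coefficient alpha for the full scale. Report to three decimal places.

Σσ²ᵢ = 2.72 + 1.77 + 2.31 + 2.25 = 9.05
Σ_{i<j} σ_ij = 2.39
Var(T) = 9.05 + 2 × 2.39 = 13.83
α = (k/(k−1))·(1 − Σσ²ᵢ/Var(T)) = (4/3)·(1 − 9.05/13.83) = 0.461

coefficient alpha = 0.461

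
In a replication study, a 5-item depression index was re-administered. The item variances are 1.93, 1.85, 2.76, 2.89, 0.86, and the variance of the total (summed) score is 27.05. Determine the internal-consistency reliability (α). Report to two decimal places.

α = 0.77

Σσᵢ² = 1.93 + 1.85 + 2.76 + 2.89 + 0.86 = 10.29
α = (k/(k−1))·(1 − Σσᵢ²/σ²_T) = (5/4)·(1 − 10.29/27.05) = 0.77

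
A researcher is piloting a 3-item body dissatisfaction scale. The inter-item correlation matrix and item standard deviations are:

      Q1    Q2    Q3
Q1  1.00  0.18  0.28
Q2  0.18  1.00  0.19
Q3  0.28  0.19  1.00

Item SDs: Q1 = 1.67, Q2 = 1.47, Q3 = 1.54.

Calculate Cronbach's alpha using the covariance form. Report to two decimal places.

Σσ²ᵢ = 1.67² + 1.47² + 1.54² = 7.3214
Covariances σ_ij = r_ij · s_i · s_j:
  σ(Q1,Q2) = 0.18 × 1.67 × 1.47 = 0.4419
  σ(Q1,Q3) = 0.28 × 1.67 × 1.54 = 0.7201
  σ(Q2,Q3) = 0.19 × 1.47 × 1.54 = 0.4301
σ²_T = Σσ²ᵢ + 2·Σσ_ij = 7.3214 + 2 × 1.5921 = 10.5056
α = (3/2)·(1 − 7.3214/10.5056) = 0.45

Cronbach's alpha = 0.45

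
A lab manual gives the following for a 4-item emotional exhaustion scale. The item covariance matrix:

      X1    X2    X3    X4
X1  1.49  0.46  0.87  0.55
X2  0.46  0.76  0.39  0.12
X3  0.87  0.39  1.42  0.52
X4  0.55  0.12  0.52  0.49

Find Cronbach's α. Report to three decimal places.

Σσ²ᵢ = 1.49 + 0.76 + 1.42 + 0.49 = 4.16
Sum of off-diagonal covariances = 2.91
total variance = 4.16 + 2 × 2.91 = 9.98
α = (k/(k−1))·(1 − Σσ²ᵢ/total variance) = (4/3)·(1 − 4.16/9.98) = 0.778

α = 0.778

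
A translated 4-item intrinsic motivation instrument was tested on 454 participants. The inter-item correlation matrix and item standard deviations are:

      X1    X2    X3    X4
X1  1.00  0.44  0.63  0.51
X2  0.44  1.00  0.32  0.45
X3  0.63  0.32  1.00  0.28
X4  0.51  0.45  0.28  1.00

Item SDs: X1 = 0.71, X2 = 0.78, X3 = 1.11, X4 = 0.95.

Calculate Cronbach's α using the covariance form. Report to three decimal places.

α = 0.734

Σσ²ᵢ = 0.71² + 0.78² + 1.11² + 0.95² = 3.2471
Covariances σ_ij = r_ij · s_i · s_j:
  σ(X1,X2) = 0.44 × 0.71 × 0.78 = 0.2437
  σ(X1,X3) = 0.63 × 0.71 × 1.11 = 0.4965
  σ(X1,X4) = 0.51 × 0.71 × 0.95 = 0.3440
  σ(X2,X3) = 0.32 × 0.78 × 1.11 = 0.2771
  σ(X2,X4) = 0.45 × 0.78 × 0.95 = 0.3335
  σ(X3,X4) = 0.28 × 1.11 × 0.95 = 0.2953
σ²_T = Σσ²ᵢ + 2·Σσ_ij = 3.2471 + 2 × 1.9901 = 7.2273
α = (4/3)·(1 − 3.2471/7.2273) = 0.734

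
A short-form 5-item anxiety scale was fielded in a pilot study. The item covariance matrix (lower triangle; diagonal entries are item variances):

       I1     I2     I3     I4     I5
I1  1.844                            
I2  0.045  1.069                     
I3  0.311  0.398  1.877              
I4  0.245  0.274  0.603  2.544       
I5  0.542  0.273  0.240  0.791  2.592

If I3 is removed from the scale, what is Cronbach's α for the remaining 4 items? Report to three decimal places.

Cronbach's α = 0.467

Remaining items: I1, I2, I4, I5 (k = 4).
sum of item variances = 1.844 + 1.069 + 2.544 + 2.592 = 8.049
Var(T) = 8.049 + 2 × 2.170 = 12.389
α (item deleted) = (4/3)·(1 − 8.049/12.389) = 0.467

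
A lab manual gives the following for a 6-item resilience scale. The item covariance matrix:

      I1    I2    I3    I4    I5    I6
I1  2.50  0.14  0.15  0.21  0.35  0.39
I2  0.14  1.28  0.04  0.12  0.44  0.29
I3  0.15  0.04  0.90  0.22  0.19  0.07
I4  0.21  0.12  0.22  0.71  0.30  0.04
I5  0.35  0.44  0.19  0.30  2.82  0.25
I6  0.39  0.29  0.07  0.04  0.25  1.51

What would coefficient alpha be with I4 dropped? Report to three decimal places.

coefficient alpha = 0.424

Remaining items: I1, I2, I3, I5, I6 (k = 5).
sum of item variances = 2.50 + 1.28 + 0.90 + 2.82 + 1.51 = 9.01
σ²_total = 9.01 + 2 × 2.31 = 13.63
α (item deleted) = (5/4)·(1 − 9.01/13.63) = 0.424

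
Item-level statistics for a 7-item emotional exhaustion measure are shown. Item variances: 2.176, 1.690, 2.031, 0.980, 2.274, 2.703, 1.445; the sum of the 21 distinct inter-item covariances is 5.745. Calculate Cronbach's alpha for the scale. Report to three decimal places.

ΣVar(i) = 2.176 + 1.690 + 2.031 + 0.980 + 2.274 + 2.703 + 1.445 = 13.299
Sum of distinct covariances = 5.745
σ²_T = ΣVar(i) + 2·Σcov = 13.299 + 2 × 5.745 = 24.789
α = (7/6)·(1 − 13.299/24.789) = 0.541

Cronbach's alpha = 0.541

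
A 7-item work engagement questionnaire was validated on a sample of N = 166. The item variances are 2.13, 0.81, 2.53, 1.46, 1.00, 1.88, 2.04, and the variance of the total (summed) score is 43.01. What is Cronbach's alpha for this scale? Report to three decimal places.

sum of item variances = 2.13 + 0.81 + 2.53 + 1.46 + 1.00 + 1.88 + 2.04 = 11.85
α = (k/(k−1))·(1 − sum of item variances/σ²_total) = (7/6)·(1 − 11.85/43.01) = 0.845

Cronbach's alpha = 0.845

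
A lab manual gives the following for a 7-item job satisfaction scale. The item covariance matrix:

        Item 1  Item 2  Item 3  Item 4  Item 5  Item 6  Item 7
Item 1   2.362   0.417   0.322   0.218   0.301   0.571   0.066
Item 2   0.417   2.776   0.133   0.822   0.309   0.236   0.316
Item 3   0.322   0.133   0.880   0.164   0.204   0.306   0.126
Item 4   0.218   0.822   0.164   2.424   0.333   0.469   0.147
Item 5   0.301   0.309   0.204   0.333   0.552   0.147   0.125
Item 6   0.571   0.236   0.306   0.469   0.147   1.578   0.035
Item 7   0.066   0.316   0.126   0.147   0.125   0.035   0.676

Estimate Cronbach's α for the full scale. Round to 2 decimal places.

α = 0.59

Σσ²ᵢ = 2.362 + 2.776 + 0.880 + 2.424 + 0.552 + 1.578 + 0.676 = 11.248
Σ_{i<j} σ_ij = 5.767
σ²_T = 11.248 + 2 × 5.767 = 22.782
α = (k/(k−1))·(1 − Σσ²ᵢ/σ²_T) = (7/6)·(1 − 11.248/22.782) = 0.59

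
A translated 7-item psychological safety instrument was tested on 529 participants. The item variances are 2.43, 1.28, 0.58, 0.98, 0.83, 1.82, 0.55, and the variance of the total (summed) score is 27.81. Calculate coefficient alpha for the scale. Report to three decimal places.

sum of item variances = 2.43 + 1.28 + 0.58 + 0.98 + 0.83 + 1.82 + 0.55 = 8.47
α = (k/(k−1))·(1 − sum of item variances/total variance) = (7/6)·(1 − 8.47/27.81) = 0.811

α = 0.811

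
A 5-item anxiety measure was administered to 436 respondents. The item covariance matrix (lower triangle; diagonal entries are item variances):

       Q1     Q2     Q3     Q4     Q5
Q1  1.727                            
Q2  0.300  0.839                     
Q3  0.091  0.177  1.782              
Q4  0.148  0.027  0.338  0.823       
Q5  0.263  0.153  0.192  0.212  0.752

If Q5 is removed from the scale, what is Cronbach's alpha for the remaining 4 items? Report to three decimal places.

Remaining items: Q1, Q2, Q3, Q4 (k = 4).
sum of item variances = 1.727 + 0.839 + 1.782 + 0.823 = 5.171
total variance = 5.171 + 2 × 1.081 = 7.333
α (item deleted) = (4/3)·(1 − 5.171/7.333) = 0.393

Cronbach's alpha = 0.393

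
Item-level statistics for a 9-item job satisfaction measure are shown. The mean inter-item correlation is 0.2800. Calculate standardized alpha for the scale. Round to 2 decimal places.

standardized alpha = 0.78

Standardized α = k·r̄ / (1 + (k−1)·r̄) = 9 × 0.2800 / (1 + 8 × 0.2800)
  = 2.5200 / 3.2400 = 0.78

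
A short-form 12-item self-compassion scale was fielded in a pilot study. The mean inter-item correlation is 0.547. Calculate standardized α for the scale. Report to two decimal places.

Standardized α = k·r̄ / (1 + (k−1)·r̄) = 12 × 0.547 / (1 + 11 × 0.547)
  = 6.5640 / 7.0170 = 0.94

standardized α = 0.94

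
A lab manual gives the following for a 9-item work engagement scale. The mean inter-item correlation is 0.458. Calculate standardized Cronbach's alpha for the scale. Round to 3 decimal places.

standardized Cronbach's alpha = 0.884

Standardized α = k·r̄ / (1 + (k−1)·r̄) = 9 × 0.458 / (1 + 8 × 0.458)
  = 4.1220 / 4.6640 = 0.884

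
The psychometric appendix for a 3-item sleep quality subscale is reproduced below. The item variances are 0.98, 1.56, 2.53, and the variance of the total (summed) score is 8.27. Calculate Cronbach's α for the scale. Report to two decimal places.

Cronbach's α = 0.58

ΣVar(i) = 0.98 + 1.56 + 2.53 = 5.07
α = (k/(k−1))·(1 − ΣVar(i)/σ²_T) = (3/2)·(1 − 5.07/8.27) = 0.58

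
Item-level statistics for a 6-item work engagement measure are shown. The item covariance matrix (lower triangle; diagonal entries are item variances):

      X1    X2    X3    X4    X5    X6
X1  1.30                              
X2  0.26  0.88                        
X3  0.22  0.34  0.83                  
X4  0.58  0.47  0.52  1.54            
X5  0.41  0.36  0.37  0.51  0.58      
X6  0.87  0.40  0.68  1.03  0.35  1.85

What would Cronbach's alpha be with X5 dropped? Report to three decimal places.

Cronbach's alpha = 0.783

Remaining items: X1, X2, X3, X4, X6 (k = 5).
ΣVar(i) = 1.30 + 0.88 + 0.83 + 1.54 + 1.85 = 6.40
Var(T) = 6.40 + 2 × 5.37 = 17.14
α (item deleted) = (5/4)·(1 − 6.40/17.14) = 0.783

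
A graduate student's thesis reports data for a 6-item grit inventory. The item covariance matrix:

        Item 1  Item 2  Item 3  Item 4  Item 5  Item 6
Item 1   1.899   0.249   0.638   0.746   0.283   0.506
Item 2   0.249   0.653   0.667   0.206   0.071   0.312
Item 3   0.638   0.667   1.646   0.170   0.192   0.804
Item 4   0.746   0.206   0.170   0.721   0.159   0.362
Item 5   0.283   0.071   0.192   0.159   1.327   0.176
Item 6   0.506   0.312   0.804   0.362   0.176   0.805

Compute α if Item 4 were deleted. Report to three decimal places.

α = 0.690

Remaining items: Item 1, Item 2, Item 3, Item 5, Item 6 (k = 5).
Σσᵢ² = 1.899 + 0.653 + 1.646 + 1.327 + 0.805 = 6.330
total variance = 6.330 + 2 × 3.898 = 14.126
α (item deleted) = (5/4)·(1 − 6.330/14.126) = 0.690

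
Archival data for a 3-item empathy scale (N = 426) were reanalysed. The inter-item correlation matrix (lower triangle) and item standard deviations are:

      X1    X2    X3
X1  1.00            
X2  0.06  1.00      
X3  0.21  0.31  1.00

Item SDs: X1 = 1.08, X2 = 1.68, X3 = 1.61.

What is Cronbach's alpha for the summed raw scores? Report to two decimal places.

Cronbach's alpha = 0.43

Σσ²ᵢ = 1.08² + 1.68² + 1.61² = 6.5809
Covariances σ_ij = r_ij · s_i · s_j:
  σ(X1,X2) = 0.06 × 1.08 × 1.68 = 0.1089
  σ(X1,X3) = 0.21 × 1.08 × 1.61 = 0.3651
  σ(X2,X3) = 0.31 × 1.68 × 1.61 = 0.8385
σ²_T = Σσ²ᵢ + 2·Σσ_ij = 6.5809 + 2 × 1.3125 = 9.2059
α = (3/2)·(1 − 6.5809/9.2059) = 0.43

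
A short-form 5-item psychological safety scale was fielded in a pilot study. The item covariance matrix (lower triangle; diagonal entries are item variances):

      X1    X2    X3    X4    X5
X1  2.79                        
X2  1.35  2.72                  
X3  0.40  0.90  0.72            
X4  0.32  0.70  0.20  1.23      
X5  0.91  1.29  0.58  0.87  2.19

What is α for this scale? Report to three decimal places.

α = 0.761

Σσᵢ² = 2.79 + 2.72 + 0.72 + 1.23 + 2.19 = 9.65
Σ_{i<j} σ_ij = 7.52
σ²_total = 9.65 + 2 × 7.52 = 24.69
α = (k/(k−1))·(1 − Σσᵢ²/σ²_total) = (5/4)·(1 − 9.65/24.69) = 0.761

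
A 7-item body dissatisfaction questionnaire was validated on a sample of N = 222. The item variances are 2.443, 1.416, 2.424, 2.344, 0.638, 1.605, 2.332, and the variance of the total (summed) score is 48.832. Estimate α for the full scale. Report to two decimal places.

α = 0.85

sum of item variances = 2.443 + 1.416 + 2.424 + 2.344 + 0.638 + 1.605 + 2.332 = 13.202
α = (k/(k−1))·(1 − sum of item variances/Var(T)) = (7/6)·(1 − 13.202/48.832) = 0.85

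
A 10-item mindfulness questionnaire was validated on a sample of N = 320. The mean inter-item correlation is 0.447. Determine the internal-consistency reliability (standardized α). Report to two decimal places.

standardized α = 0.89

Standardized α = k·r̄ / (1 + (k−1)·r̄) = 10 × 0.447 / (1 + 9 × 0.447)
  = 4.4700 / 5.0230 = 0.89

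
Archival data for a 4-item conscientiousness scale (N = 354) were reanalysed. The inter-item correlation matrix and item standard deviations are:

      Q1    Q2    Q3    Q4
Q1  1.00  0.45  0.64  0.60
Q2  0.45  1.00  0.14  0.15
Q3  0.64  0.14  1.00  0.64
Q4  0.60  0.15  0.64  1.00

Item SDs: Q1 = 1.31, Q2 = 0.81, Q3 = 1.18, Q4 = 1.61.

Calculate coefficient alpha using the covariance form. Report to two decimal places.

Σσ²ᵢ = 1.31² + 0.81² + 1.18² + 1.61² = 6.3567
Covariances σ_ij = r_ij · s_i · s_j:
  σ(Q1,Q2) = 0.45 × 1.31 × 0.81 = 0.4775
  σ(Q1,Q3) = 0.64 × 1.31 × 1.18 = 0.9893
  σ(Q1,Q4) = 0.60 × 1.31 × 1.61 = 1.2655
  σ(Q2,Q3) = 0.14 × 0.81 × 1.18 = 0.1338
  σ(Q2,Q4) = 0.15 × 0.81 × 1.61 = 0.1956
  σ(Q3,Q4) = 0.64 × 1.18 × 1.61 = 1.2159
σ²_T = Σσ²ᵢ + 2·Σσ_ij = 6.3567 + 2 × 4.2776 = 14.9119
α = (4/3)·(1 − 6.3567/14.9119) = 0.76

coefficient alpha = 0.76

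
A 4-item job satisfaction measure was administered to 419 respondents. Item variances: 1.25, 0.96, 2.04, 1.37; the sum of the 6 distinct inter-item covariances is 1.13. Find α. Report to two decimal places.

sum of item variances = 1.25 + 0.96 + 2.04 + 1.37 = 5.62
Sum of distinct covariances = 1.13
σ²_total = sum of item variances + 2·Σcov = 5.62 + 2 × 1.13 = 7.88
α = (4/3)·(1 − 5.62/7.88) = 0.38

α = 0.38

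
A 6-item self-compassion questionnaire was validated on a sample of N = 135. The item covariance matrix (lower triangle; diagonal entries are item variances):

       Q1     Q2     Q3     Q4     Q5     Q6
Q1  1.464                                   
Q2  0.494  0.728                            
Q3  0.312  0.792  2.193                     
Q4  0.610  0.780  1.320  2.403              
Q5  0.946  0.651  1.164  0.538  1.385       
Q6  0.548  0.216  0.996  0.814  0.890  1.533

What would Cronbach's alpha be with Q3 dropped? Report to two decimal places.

Cronbach's alpha = 0.79

Remaining items: Q1, Q2, Q4, Q5, Q6 (k = 5).
ΣVar(i) = 1.464 + 0.728 + 2.403 + 1.385 + 1.533 = 7.513
σ²_total = 7.513 + 2 × 6.487 = 20.487
α (item deleted) = (5/4)·(1 − 7.513/20.487) = 0.79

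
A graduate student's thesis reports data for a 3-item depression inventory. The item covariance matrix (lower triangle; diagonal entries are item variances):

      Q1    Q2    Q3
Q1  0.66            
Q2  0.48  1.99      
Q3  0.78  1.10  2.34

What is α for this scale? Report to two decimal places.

ΣVar(i) = 0.66 + 1.99 + 2.34 = 4.99
Sum of off-diagonal covariances = 2.36
σ²_T = 4.99 + 2 × 2.36 = 9.71
α = (k/(k−1))·(1 − ΣVar(i)/σ²_T) = (3/2)·(1 − 4.99/9.71) = 0.73

α = 0.73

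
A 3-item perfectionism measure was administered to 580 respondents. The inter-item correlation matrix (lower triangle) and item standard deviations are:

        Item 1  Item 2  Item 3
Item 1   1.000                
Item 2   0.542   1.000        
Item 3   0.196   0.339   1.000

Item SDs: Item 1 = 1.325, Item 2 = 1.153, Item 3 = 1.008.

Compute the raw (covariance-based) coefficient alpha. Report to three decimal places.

α = 0.630

Σσ²ᵢ = 1.325² + 1.153² + 1.008² = 4.1011
Covariances σ_ij = r_ij · s_i · s_j:
  σ(Item 1,Item 2) = 0.542 × 1.325 × 1.153 = 0.8280
  σ(Item 1,Item 3) = 0.196 × 1.325 × 1.008 = 0.2618
  σ(Item 2,Item 3) = 0.339 × 1.153 × 1.008 = 0.3940
σ²_T = Σσ²ᵢ + 2·Σσ_ij = 4.1011 + 2 × 1.4838 = 7.0687
α = (3/2)·(1 − 4.1011/7.0687) = 0.630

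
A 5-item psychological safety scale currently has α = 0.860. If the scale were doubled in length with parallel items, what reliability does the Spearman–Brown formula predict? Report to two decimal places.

Length factor m = 2
α' = m·α / (1 + (m−1)·α)
   = 2 × 0.860 / (1 + (2 − 1) × 0.860)
   = 1.7200 / 1.8600 = 0.92

predicted reliability = 0.92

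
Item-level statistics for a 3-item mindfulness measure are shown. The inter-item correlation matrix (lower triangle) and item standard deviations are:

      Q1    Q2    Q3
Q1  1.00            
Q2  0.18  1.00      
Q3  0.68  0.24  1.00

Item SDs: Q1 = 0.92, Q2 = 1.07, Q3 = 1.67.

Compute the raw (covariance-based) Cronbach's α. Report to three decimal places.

Σσ²ᵢ = 0.92² + 1.07² + 1.67² = 4.7802
Covariances σ_ij = r_ij · s_i · s_j:
  σ(Q1,Q2) = 0.18 × 0.92 × 1.07 = 0.1772
  σ(Q1,Q3) = 0.68 × 0.92 × 1.67 = 1.0448
  σ(Q2,Q3) = 0.24 × 1.07 × 1.67 = 0.4289
σ²_T = Σσ²ᵢ + 2·Σσ_ij = 4.7802 + 2 × 1.6509 = 8.0820
α = (3/2)·(1 − 4.7802/8.0820) = 0.613

α = 0.613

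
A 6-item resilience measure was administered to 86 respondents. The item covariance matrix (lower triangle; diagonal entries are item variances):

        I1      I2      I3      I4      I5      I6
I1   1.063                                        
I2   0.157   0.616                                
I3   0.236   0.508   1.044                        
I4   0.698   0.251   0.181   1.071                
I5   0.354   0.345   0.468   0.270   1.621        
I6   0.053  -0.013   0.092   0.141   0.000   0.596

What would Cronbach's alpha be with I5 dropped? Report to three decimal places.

Remaining items: I1, I2, I3, I4, I6 (k = 5).
Σσᵢ² = 1.063 + 0.616 + 1.044 + 1.071 + 0.596 = 4.390
Var(T) = 4.390 + 2 × 2.304 = 8.998
α (item deleted) = (5/4)·(1 − 4.390/8.998) = 0.640

α = 0.640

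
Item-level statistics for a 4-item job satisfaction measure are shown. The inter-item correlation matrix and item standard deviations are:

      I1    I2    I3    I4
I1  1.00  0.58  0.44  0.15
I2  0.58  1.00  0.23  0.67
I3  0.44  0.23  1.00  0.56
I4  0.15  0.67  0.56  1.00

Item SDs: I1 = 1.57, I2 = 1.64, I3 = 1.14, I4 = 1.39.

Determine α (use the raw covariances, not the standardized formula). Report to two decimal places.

α = 0.75

Σσ²ᵢ = 1.57² + 1.64² + 1.14² + 1.39² = 8.3862
Covariances σ_ij = r_ij · s_i · s_j:
  σ(I1,I2) = 0.58 × 1.57 × 1.64 = 1.4934
  σ(I1,I3) = 0.44 × 1.57 × 1.14 = 0.7875
  σ(I1,I4) = 0.15 × 1.57 × 1.39 = 0.3273
  σ(I2,I3) = 0.23 × 1.64 × 1.14 = 0.4300
  σ(I2,I4) = 0.67 × 1.64 × 1.39 = 1.5273
  σ(I3,I4) = 0.56 × 1.14 × 1.39 = 0.8874
σ²_T = Σσ²ᵢ + 2·Σσ_ij = 8.3862 + 2 × 5.4529 = 19.2920
α = (4/3)·(1 − 8.3862/19.2920) = 0.75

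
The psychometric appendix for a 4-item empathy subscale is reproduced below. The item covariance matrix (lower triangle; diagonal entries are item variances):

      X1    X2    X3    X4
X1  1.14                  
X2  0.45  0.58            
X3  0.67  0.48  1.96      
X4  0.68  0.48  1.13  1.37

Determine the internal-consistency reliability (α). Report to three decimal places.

Σσ²ᵢ = 1.14 + 0.58 + 1.96 + 1.37 = 5.05
Sum of off-diagonal covariances = 3.89
σ²_T = 5.05 + 2 × 3.89 = 12.83
α = (k/(k−1))·(1 − Σσ²ᵢ/σ²_T) = (4/3)·(1 − 5.05/12.83) = 0.809

α = 0.809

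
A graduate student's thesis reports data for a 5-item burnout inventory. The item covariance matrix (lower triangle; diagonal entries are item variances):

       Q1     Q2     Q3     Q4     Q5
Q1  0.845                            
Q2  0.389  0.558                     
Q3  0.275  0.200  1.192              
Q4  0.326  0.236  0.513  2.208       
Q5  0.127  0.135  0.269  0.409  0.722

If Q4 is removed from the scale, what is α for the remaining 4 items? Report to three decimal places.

Remaining items: Q1, Q2, Q3, Q5 (k = 4).
sum of item variances = 0.845 + 0.558 + 1.192 + 0.722 = 3.317
Var(T) = 3.317 + 2 × 1.395 = 6.107
α (item deleted) = (4/3)·(1 − 3.317/6.107) = 0.609

α = 0.609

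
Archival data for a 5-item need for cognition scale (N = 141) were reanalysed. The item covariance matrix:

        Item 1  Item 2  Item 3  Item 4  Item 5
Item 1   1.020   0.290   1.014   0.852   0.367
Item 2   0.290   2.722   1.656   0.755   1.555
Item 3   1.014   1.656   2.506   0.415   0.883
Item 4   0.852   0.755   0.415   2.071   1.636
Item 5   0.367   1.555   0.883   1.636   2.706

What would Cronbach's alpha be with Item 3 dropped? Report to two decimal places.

α = 0.75

Remaining items: Item 1, Item 2, Item 4, Item 5 (k = 4).
Σσᵢ² = 1.020 + 2.722 + 2.071 + 2.706 = 8.519
Var(T) = 8.519 + 2 × 5.455 = 19.429
α (item deleted) = (4/3)·(1 − 8.519/19.429) = 0.75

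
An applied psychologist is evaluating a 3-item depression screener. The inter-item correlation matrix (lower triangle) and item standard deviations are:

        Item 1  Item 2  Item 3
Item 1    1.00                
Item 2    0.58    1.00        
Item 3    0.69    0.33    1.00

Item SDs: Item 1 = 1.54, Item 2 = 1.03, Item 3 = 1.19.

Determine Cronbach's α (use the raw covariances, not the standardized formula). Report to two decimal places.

Σσ²ᵢ = 1.54² + 1.03² + 1.19² = 4.8486
Covariances σ_ij = r_ij · s_i · s_j:
  σ(Item 1,Item 2) = 0.58 × 1.54 × 1.03 = 0.9200
  σ(Item 1,Item 3) = 0.69 × 1.54 × 1.19 = 1.2645
  σ(Item 2,Item 3) = 0.33 × 1.03 × 1.19 = 0.4045
σ²_T = Σσ²ᵢ + 2·Σσ_ij = 4.8486 + 2 × 2.5890 = 10.0266
α = (3/2)·(1 − 4.8486/10.0266) = 0.77

Cronbach's α = 0.77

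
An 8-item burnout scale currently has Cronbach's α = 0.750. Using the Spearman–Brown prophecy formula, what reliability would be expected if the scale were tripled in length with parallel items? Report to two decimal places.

predicted reliability = 0.90

Length factor m = 3
α' = m·α / (1 + (m−1)·α)
   = 3 × 0.750 / (1 + (3 − 1) × 0.750)
   = 2.2500 / 2.5000 = 0.90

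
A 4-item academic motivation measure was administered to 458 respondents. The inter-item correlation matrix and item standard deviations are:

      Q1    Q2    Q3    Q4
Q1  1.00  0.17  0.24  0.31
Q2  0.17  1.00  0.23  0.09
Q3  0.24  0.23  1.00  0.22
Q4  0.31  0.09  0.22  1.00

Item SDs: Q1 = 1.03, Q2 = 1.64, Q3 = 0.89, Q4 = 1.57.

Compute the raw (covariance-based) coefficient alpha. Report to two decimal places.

Σσ²ᵢ = 1.03² + 1.64² + 0.89² + 1.57² = 7.0075
Covariances σ_ij = r_ij · s_i · s_j:
  σ(Q1,Q2) = 0.17 × 1.03 × 1.64 = 0.2872
  σ(Q1,Q3) = 0.24 × 1.03 × 0.89 = 0.2200
  σ(Q1,Q4) = 0.31 × 1.03 × 1.57 = 0.5013
  σ(Q2,Q3) = 0.23 × 1.64 × 0.89 = 0.3357
  σ(Q2,Q4) = 0.09 × 1.64 × 1.57 = 0.2317
  σ(Q3,Q4) = 0.22 × 0.89 × 1.57 = 0.3074
σ²_T = Σσ²ᵢ + 2·Σσ_ij = 7.0075 + 2 × 1.8833 = 10.7741
α = (4/3)·(1 − 7.0075/10.7741) = 0.47

α = 0.47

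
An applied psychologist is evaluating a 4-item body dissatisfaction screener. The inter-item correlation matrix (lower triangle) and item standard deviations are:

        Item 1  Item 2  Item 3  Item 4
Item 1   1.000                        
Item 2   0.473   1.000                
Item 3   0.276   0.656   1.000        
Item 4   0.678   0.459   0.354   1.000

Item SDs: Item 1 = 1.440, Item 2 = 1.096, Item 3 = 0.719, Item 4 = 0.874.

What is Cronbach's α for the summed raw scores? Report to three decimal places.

Σσ²ᵢ = 1.440² + 1.096² + 0.719² + 0.874² = 4.5557
Covariances σ_ij = r_ij · s_i · s_j:
  σ(Item 1,Item 2) = 0.473 × 1.440 × 1.096 = 0.7465
  σ(Item 1,Item 3) = 0.276 × 1.440 × 0.719 = 0.2858
  σ(Item 1,Item 4) = 0.678 × 1.440 × 0.874 = 0.8533
  σ(Item 2,Item 3) = 0.656 × 1.096 × 0.719 = 0.5169
  σ(Item 2,Item 4) = 0.459 × 1.096 × 0.874 = 0.4397
  σ(Item 3,Item 4) = 0.354 × 0.719 × 0.874 = 0.2225
σ²_T = Σσ²ᵢ + 2·Σσ_ij = 4.5557 + 2 × 3.0647 = 10.6851
α = (4/3)·(1 − 4.5557/10.6851) = 0.765

α = 0.765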